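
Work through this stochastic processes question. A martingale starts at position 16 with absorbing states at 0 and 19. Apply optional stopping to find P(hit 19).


By optional stopping theorem: E(M at tau) = M(0) = 16
P(hit 19)*19 + P(hit 0)*0 = 16
P(hit 19) = (16 - 0)/(19 - 0) = 16/19 = 0.8421

0.8421


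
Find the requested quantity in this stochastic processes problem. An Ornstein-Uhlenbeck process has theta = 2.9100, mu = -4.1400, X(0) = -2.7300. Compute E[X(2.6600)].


E[X(t)] = mu + (X(0) - mu)*exp(-theta*t)
= -4.1400 + (-2.7300 - -4.1400)*exp(-2.9100*2.6600)
= -4.1400 + 1.4100 * 4.3481e-04
= -4.1394

-4.1394


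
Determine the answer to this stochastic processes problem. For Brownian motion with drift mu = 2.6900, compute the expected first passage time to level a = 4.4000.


Expected first passage time = a/mu
= 4.4000/2.6900
= 1.6357

1.6357


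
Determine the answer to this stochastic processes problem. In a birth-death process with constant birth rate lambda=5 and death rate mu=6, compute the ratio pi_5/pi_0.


For birth-death process, pi_n/pi_0 = (lambda/mu)^n
= (5/6)^5
= 0.4019

0.4019


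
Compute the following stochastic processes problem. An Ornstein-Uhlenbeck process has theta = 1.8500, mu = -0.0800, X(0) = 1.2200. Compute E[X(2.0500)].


E[X(t)] = mu + (X(0) - mu)*exp(-theta*t)
= -0.0800 + (1.2200 - -0.0800)*exp(-1.8500*2.0500)
= -0.0800 + 1.3000 * 0.0225
= -0.0507

-0.0507


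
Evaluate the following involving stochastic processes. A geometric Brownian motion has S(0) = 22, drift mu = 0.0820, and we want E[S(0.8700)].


E[S(t)] = S(0) * exp(mu * t)
= 22 * exp(0.0820 * 0.8700)
= 22 * 1.0739
= 23.6268

23.6268


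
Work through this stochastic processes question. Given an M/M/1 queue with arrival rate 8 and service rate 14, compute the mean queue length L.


rho = 8/14 = 0.5714
L = rho/(1-rho)
= 0.5714/0.4286
= 1.3333

1.3333


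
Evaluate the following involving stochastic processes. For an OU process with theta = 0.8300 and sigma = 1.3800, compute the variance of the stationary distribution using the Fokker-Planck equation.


Stationary variance = sigma^2 / (2*theta)
= 1.3800^2 / (2*0.8300)
= 1.9044 / 1.6600
= 1.1472

1.1472


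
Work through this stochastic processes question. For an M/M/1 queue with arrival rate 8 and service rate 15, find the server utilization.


rho = lambda/mu
= 8/15
= 0.5333

0.5333


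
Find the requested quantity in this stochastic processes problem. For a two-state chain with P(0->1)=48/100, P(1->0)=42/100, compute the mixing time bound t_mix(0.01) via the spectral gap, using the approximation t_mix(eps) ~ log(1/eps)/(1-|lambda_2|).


lambda_2 = |1 - p01 - p10| = |1 - 0.4800 - 0.4200| = 0.1000
t_mix ~ log(1/eps)/(1 - |lambda_2|)
= log(100)/(1 - 0.1000) = 4.6052/0.9000
= 5.1169

5.1169


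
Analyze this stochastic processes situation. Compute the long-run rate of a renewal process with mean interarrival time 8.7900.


Long-run renewal rate = 1/E(X)
= 1/8.7900
= 0.1138

0.1138


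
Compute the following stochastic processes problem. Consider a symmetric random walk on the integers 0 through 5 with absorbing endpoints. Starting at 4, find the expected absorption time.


For symmetric RW on 0,...,N with absorbing barriers, E(i) = i*(N-i)
E(4) = 4 * 1 = 4

4


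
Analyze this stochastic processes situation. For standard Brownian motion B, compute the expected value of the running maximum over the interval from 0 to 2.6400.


E(max B(s)) = sqrt(2t/pi)
= sqrt(2*2.6400/pi)
= sqrt(1.6807)
= 1.2964

1.2964


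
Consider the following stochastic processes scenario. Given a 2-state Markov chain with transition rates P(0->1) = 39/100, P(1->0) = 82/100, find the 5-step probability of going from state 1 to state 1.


Computing P^5 by matrix multiplication.
P = [[0.6100, 0.3900], [0.8200, 0.1800]]
After raising P to the power 5:
P^5(1,1) = 0.3220

0.3220


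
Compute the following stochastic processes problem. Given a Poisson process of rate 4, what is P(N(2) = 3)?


P(N(t)=k) = (lambda*t)^k * exp(-lambda*t) / k!
lambda*t = 8
= 8^3 * exp(-8) / 3!
= 512 * 3.3546e-04 / 6
= 0.0286

0.0286


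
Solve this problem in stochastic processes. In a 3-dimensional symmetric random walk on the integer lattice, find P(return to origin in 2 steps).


P(return in 2 steps) = P(reverse first step) = 1/(2d)
= 1/6
= 0.1667

0.1667


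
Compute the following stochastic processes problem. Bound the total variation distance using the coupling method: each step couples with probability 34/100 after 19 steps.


TV distance bound <= (1-delta)^n
= (1 - 0.3400)^19
= 0.6600^19
= 3.7268e-04

3.7268e-04


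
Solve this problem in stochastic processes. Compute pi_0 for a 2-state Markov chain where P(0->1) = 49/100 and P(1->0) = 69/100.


Stationary distribution: pi_0 = p10/(p01+p10), pi_1 = p01/(p01+p10)
p01 = 0.4900, p10 = 0.6900
pi_0 = 0.5847

0.5847


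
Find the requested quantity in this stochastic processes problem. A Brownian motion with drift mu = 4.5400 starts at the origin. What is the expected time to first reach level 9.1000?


Expected first passage time = a/mu
= 9.1000/4.5400
= 2.0044

2.0044


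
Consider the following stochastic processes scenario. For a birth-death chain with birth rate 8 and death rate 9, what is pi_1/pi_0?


For birth-death process, pi_n/pi_0 = (lambda/mu)^n
= (8/9)^1
= 0.8889

0.8889


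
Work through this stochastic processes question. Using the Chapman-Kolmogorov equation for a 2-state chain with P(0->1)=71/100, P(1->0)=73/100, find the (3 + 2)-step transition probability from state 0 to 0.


P^5 = P^3 * P^2
Computing via matrix multiplication of the transition matrix.
Entry (0,0) of P^5 = 0.4988

0.4988


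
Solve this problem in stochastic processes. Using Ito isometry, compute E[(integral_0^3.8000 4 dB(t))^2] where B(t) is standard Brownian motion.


By Ito isometry: E[(int f dB)^2] = int f^2 dt
= 4^2 * 3.8000
= 16 * 3.8000 = 60.8000

60.8000


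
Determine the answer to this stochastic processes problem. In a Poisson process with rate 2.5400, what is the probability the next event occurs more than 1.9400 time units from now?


P(X > t) = exp(-lambda * t)
= exp(-2.5400 * 1.9400)
= exp(-4.9276) = 0.0072

0.0072


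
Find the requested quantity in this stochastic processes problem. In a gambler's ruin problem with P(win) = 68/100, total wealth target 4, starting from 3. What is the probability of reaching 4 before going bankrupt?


Gambler's ruin formula:
r = q/p = 0.3200/0.6800 = 0.4706
P(win) = (1 - r^i)/(1 - r^N)
= (1 - 0.4706^3)/(1 - 0.4706^4)
= 0.9420

0.9420


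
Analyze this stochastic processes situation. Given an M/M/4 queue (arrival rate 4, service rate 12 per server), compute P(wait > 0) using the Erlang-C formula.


a = lambda/mu = 0.3333
rho = a/c = 0.0833
Erlang-C formula applied:
C(c,a) = 4.0209e-04

4.0209e-04


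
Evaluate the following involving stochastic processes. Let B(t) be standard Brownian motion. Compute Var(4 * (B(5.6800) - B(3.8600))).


Var(alpha*(B(t)-B(s))) = alpha^2 * (t-s)
= 4^2 * (5.6800 - 3.8600)
= 16 * 1.8200
= 29.1200

29.1200


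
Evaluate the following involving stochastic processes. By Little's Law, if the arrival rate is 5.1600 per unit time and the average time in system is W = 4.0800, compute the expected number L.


Little's Law: L = lambda * W
= 5.1600 * 4.0800
= 21.0528

21.0528


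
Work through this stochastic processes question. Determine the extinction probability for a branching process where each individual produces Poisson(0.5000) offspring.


Since mu = 0.5000 <= 1, extinction probability = 1.

1.0000


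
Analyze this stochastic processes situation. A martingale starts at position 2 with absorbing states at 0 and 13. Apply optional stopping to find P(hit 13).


By optional stopping theorem: E(M at tau) = M(0) = 2
P(hit 13)*13 + P(hit 0)*0 = 2
P(hit 13) = (2 - 0)/(13 - 0) = 2/13 = 0.1538

0.1538


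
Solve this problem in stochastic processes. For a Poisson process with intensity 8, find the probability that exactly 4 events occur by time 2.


P(N(t)=k) = (lambda*t)^k * exp(-lambda*t) / k!
lambda*t = 16
= 16^4 * exp(-16) / 4!
= 65536 * 1.1254e-07 / 24
= 3.0730e-04

3.0730e-04


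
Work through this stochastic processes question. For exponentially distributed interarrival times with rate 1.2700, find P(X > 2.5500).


P(X > t) = exp(-lambda * t)
= exp(-1.2700 * 2.5500)
= exp(-3.2385) = 0.0392

0.0392


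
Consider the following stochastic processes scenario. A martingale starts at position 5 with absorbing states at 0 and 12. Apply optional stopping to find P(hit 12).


By optional stopping theorem: E(M at tau) = M(0) = 5
P(hit 12)*12 + P(hit 0)*0 = 5
P(hit 12) = (5 - 0)/(12 - 0) = 5/12 = 0.4167

0.4167


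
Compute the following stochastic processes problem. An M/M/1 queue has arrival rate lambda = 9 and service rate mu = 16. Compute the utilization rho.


rho = lambda/mu
= 9/16
= 0.5625

0.5625


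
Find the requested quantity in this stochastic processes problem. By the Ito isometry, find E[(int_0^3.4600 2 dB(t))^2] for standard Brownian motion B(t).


By Ito isometry: E[(int f dB)^2] = int f^2 dt
= 2^2 * 3.4600
= 4 * 3.4600 = 13.8400

13.8400


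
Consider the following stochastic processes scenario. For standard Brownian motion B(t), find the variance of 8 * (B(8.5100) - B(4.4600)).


Var(alpha*(B(t)-B(s))) = alpha^2 * (t-s)
= 8^2 * (8.5100 - 4.4600)
= 64 * 4.0500
= 259.2000

259.2000


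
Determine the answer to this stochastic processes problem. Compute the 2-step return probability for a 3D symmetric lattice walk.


P(return in 2 steps) = P(reverse first step) = 1/(2d)
= 1/6
= 0.1667

0.1667


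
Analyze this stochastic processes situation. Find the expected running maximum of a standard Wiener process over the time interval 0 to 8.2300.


E(max B(s)) = sqrt(2t/pi)
= sqrt(2*8.2300/pi)
= sqrt(5.2394)
= 2.2890

2.2890


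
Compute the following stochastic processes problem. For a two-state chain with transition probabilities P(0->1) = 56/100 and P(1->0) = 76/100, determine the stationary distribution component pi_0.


Stationary distribution: pi_0 = p10/(p01+p10), pi_1 = p01/(p01+p10)
p01 = 0.5600, p10 = 0.7600
pi_0 = 0.5758

0.5758


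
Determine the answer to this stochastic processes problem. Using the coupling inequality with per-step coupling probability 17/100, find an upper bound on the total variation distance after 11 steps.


TV distance bound <= (1-delta)^n
= (1 - 0.1700)^11
= 0.8300^11
= 0.1288

0.1288


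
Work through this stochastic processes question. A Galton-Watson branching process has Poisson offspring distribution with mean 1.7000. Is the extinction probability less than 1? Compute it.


Since mu = 1.7000 > 1, extinction prob q < 1.
Solve s = exp(mu*(s-1)) iteratively.
q = 0.3088

0.3088


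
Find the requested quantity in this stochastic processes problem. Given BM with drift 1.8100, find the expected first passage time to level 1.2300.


Expected first passage time = a/mu
= 1.2300/1.8100
= 0.6796

0.6796


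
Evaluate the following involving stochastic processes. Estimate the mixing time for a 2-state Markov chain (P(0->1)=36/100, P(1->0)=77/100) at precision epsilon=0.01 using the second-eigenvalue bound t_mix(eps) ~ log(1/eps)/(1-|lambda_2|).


lambda_2 = |1 - p01 - p10| = |1 - 0.3600 - 0.7700| = 0.1300
t_mix ~ log(1/eps)/(1 - |lambda_2|)
= log(100)/(1 - 0.1300) = 4.6052/0.8700
= 5.2933

5.2933


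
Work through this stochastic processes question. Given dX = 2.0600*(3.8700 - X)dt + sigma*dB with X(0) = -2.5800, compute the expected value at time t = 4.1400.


E[X(t)] = mu + (X(0) - mu)*exp(-theta*t)
= 3.8700 + (-2.5800 - 3.8700)*exp(-2.0600*4.1400)
= 3.8700 + -6.4500 * 1.9777e-04
= 3.8687

3.8687


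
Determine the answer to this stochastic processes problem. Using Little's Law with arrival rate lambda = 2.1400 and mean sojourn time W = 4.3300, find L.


Little's Law: L = lambda * W
= 2.1400 * 4.3300
= 9.2662

9.2662


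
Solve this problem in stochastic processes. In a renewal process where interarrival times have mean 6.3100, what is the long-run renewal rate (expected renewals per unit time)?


Long-run renewal rate = 1/E(X)
= 1/6.3100
= 0.1585

0.1585


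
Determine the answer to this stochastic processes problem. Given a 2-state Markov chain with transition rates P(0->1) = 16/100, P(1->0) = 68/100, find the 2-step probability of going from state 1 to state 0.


Computing P^2 by matrix multiplication.
P = [[0.8400, 0.1600], [0.6800, 0.3200]]
After raising P to the power 2:
P^2(1,0) = 0.7888

0.7888


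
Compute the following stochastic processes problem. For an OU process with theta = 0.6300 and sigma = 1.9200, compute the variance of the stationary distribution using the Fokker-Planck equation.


Stationary variance = sigma^2 / (2*theta)
= 1.9200^2 / (2*0.6300)
= 3.6864 / 1.2600
= 2.9257

2.9257


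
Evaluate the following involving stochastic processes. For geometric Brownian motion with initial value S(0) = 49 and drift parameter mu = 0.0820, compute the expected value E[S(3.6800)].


E[S(t)] = S(0) * exp(mu * t)
= 49 * exp(0.0820 * 3.6800)
= 49 * 1.3522
= 66.2596

66.2596


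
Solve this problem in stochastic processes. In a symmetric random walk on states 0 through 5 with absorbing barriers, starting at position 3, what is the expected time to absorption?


For symmetric RW on 0,...,N with absorbing barriers, E(i) = i*(N-i)
E(3) = 3 * 2 = 6

6


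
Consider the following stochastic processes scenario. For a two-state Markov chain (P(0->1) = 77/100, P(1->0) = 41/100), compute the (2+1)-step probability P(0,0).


P^3 = P^2 * P^1
Computing via matrix multiplication of the transition matrix.
Entry (0,0) of P^3 = 0.3437

0.3437


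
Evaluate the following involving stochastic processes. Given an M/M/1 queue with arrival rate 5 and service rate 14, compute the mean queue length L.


rho = 5/14 = 0.3571
L = rho/(1-rho)
= 0.3571/0.6429
= 0.5556

0.5556


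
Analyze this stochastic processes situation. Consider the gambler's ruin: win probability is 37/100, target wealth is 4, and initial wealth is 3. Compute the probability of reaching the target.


Gambler's ruin formula:
r = q/p = 0.6300/0.3700 = 1.7027
P(win) = (1 - r^i)/(1 - r^N)
= (1 - 1.7027^3)/(1 - 1.7027^4)
= 0.5316

0.5316


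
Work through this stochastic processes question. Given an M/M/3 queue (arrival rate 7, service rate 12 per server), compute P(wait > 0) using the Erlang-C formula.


a = lambda/mu = 0.5833
rho = a/c = 0.1944
Erlang-C formula applied:
C(c,a) = 0.0229

0.0229


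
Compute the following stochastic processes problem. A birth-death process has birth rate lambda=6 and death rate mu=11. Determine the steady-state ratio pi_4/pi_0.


For birth-death process, pi_n/pi_0 = (lambda/mu)^n
= (6/11)^4
= 0.0885

0.0885


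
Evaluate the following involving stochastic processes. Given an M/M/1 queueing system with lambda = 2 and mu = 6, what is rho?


rho = lambda/mu
= 2/6
= 0.3333

0.3333


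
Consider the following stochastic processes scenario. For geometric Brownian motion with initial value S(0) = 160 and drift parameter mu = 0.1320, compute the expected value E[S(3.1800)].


E[S(t)] = S(0) * exp(mu * t)
= 160 * exp(0.1320 * 3.1800)
= 160 * 1.5216
= 243.4554

243.4554


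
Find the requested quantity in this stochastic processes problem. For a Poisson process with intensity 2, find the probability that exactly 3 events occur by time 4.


P(N(t)=k) = (lambda*t)^k * exp(-lambda*t) / k!
lambda*t = 8
= 8^3 * exp(-8) / 3!
= 512 * 3.3546e-04 / 6
= 0.0286

0.0286


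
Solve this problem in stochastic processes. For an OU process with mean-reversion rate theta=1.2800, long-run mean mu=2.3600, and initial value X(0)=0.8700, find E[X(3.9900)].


E[X(t)] = mu + (X(0) - mu)*exp(-theta*t)
= 2.3600 + (0.8700 - 2.3600)*exp(-1.2800*3.9900)
= 2.3600 + -1.4900 * 0.0061
= 2.3510

2.3510


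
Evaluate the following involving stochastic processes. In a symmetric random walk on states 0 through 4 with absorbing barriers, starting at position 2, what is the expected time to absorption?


For symmetric RW on 0,...,N with absorbing barriers, E(i) = i*(N-i)
E(2) = 2 * 2 = 4

4


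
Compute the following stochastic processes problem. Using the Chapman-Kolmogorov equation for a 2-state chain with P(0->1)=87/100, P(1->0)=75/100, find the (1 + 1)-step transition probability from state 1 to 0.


P^2 = P^1 * P^1
Computing via matrix multiplication of the transition matrix.
Entry (1,0) of P^2 = 0.2850

0.2850


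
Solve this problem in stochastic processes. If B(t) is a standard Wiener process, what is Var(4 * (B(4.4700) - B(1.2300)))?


Var(alpha*(B(t)-B(s))) = alpha^2 * (t-s)
= 4^2 * (4.4700 - 1.2300)
= 16 * 3.2400
= 51.8400

51.8400


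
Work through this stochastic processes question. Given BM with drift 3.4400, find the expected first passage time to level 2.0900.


Expected first passage time = a/mu
= 2.0900/3.4400
= 0.6076

0.6076


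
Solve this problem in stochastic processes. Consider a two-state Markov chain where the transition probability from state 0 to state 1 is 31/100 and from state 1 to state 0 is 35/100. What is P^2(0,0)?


Computing P^2 by matrix multiplication.
P = [[0.6900, 0.3100], [0.3500, 0.6500]]
After raising P to the power 2:
P^2(0,0) = 0.5846

0.5846


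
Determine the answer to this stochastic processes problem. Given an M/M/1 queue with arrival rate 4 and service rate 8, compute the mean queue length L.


rho = 4/8 = 0.5000
L = rho/(1-rho)
= 0.5000/0.5000
= 1.0000

1.0000


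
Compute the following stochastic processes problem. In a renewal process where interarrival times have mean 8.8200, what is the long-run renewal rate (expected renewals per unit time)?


Long-run renewal rate = 1/E(X)
= 1/8.8200
= 0.1134

0.1134


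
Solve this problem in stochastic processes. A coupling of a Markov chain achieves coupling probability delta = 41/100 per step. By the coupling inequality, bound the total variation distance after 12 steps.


TV distance bound <= (1-delta)^n
= (1 - 0.4100)^12
= 0.5900^12
= 0.0018

0.0018


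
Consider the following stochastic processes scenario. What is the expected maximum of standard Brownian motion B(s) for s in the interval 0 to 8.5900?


E(max B(s)) = sqrt(2t/pi)
= sqrt(2*8.5900/pi)
= sqrt(5.4686)
= 2.3385

2.3385


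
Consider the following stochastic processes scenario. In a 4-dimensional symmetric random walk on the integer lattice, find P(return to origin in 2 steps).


P(return in 2 steps) = P(reverse first step) = 1/(2d)
= 1/8
= 0.1250

0.1250


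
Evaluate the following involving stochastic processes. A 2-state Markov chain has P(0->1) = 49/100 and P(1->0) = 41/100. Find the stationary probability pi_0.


Stationary distribution: pi_0 = p10/(p01+p10), pi_1 = p01/(p01+p10)
p01 = 0.4900, p10 = 0.4100
pi_0 = 0.4556

0.4556


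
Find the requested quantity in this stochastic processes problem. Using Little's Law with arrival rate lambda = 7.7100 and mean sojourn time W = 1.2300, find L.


Little's Law: L = lambda * W
= 7.7100 * 1.2300
= 9.4833

9.4833


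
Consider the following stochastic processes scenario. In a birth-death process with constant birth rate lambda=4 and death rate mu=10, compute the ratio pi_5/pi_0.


For birth-death process, pi_n/pi_0 = (lambda/mu)^n
= (4/10)^5
= 0.0102

0.0102


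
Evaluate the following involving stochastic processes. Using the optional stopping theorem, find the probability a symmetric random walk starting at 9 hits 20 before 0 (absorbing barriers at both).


By optional stopping theorem: E(M at tau) = M(0) = 9
P(hit 20)*20 + P(hit 0)*0 = 9
P(hit 20) = (9 - 0)/(20 - 0) = 9/20 = 0.4500

0.4500


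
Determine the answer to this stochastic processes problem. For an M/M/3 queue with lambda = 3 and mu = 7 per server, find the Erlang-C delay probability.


a = lambda/mu = 0.4286
rho = a/c = 0.1429
Erlang-C formula applied:
C(c,a) = 0.0100

0.0100


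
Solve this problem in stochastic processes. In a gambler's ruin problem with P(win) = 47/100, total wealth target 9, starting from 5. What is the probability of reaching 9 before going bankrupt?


Gambler's ruin formula:
r = q/p = 0.5300/0.4700 = 1.1277
P(win) = (1 - r^i)/(1 - r^N)
= (1 - 1.1277^5)/(1 - 1.1277^9)
= 0.4226

0.4226


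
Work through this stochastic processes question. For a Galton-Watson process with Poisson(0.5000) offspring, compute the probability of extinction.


Since mu = 0.5000 <= 1, extinction probability = 1.

1.0000


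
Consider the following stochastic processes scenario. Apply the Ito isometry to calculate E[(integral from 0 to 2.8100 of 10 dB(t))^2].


By Ito isometry: E[(int f dB)^2] = int f^2 dt
= 10^2 * 2.8100
= 100 * 2.8100 = 281.0000

281.0000


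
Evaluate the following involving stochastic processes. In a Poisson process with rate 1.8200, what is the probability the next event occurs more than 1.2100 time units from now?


P(X > t) = exp(-lambda * t)
= exp(-1.8200 * 1.2100)
= exp(-2.2022) = 0.1106

0.1106


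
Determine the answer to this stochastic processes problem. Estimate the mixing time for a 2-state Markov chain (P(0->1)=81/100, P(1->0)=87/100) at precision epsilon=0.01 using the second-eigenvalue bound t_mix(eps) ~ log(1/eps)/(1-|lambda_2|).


lambda_2 = |1 - p01 - p10| = |1 - 0.8100 - 0.8700| = 0.6800
t_mix ~ log(1/eps)/(1 - |lambda_2|)
= log(100)/(1 - 0.6800) = 4.6052/0.3200
= 14.3912

14.3912


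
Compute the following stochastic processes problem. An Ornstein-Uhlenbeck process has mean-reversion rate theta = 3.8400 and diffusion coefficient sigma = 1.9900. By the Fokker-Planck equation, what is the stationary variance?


Stationary variance = sigma^2 / (2*theta)
= 1.9900^2 / (2*3.8400)
= 3.9601 / 7.6800
= 0.5156

0.5156


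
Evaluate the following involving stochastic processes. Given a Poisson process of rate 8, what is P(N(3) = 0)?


P(N(t)=k) = (lambda*t)^k * exp(-lambda*t) / k!
lambda*t = 24
= 24^0 * exp(-24) / 0!
= 1 * 3.7751e-11 / 1
= 3.7751e-11

3.7751e-11


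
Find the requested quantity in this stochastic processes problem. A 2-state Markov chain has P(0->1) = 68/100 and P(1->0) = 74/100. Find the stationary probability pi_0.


Stationary distribution: pi_0 = p10/(p01+p10), pi_1 = p01/(p01+p10)
p01 = 0.6800, p10 = 0.7400
pi_0 = 0.5211

0.5211


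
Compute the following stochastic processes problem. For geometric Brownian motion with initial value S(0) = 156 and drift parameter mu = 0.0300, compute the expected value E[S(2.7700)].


E[S(t)] = S(0) * exp(mu * t)
= 156 * exp(0.0300 * 2.7700)
= 156 * 1.0867
= 169.5175

169.5175


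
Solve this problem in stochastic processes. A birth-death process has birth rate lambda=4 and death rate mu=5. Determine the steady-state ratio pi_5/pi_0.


For birth-death process, pi_n/pi_0 = (lambda/mu)^n
= (4/5)^5
= 0.3277

0.3277


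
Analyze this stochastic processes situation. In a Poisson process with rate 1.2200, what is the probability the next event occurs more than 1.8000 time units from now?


P(X > t) = exp(-lambda * t)
= exp(-1.2200 * 1.8000)
= exp(-2.1960) = 0.1112

0.1112


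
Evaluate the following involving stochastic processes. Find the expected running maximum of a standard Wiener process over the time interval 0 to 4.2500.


E(max B(s)) = sqrt(2t/pi)
= sqrt(2*4.2500/pi)
= sqrt(2.7056)
= 1.6449

1.6449


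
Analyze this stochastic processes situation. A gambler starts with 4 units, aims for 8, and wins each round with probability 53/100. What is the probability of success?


Gambler's ruin formula:
r = q/p = 0.4700/0.5300 = 0.8868
P(win) = (1 - r^i)/(1 - r^N)
= (1 - 0.8868^4)/(1 - 0.8868^8)
= 0.6179

0.6179


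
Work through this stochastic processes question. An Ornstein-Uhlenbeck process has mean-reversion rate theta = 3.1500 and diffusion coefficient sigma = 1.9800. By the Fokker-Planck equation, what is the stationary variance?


Stationary variance = sigma^2 / (2*theta)
= 1.9800^2 / (2*3.1500)
= 3.9204 / 6.3000
= 0.6223

0.6223


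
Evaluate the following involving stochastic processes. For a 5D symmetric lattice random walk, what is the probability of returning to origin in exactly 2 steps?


P(return in 2 steps) = P(reverse first step) = 1/(2d)
= 1/10
= 0.1000

0.1000


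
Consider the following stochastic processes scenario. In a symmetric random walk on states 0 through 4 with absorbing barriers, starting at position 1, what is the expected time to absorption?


For symmetric RW on 0,...,N with absorbing barriers, E(i) = i*(N-i)
E(1) = 1 * 3 = 3

3


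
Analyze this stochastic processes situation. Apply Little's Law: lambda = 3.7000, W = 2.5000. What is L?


Little's Law: L = lambda * W
= 3.7000 * 2.5000
= 9.2500

9.2500


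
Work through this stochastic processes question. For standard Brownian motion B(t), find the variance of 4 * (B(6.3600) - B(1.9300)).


Var(alpha*(B(t)-B(s))) = alpha^2 * (t-s)
= 4^2 * (6.3600 - 1.9300)
= 16 * 4.4300
= 70.8800

70.8800


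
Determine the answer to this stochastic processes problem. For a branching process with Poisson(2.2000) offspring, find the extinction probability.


Since mu = 2.2000 > 1, extinction prob q < 1.
Solve s = exp(mu*(s-1)) iteratively.
q = 0.1563

0.1563


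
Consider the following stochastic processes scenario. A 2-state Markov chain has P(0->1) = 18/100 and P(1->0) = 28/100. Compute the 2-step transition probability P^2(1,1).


Computing P^2 by matrix multiplication.
P = [[0.8200, 0.1800], [0.2800, 0.7200]]
After raising P to the power 2:
P^2(1,1) = 0.5688

0.5688


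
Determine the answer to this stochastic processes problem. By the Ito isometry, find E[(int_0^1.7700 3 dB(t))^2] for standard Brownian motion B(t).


By Ito isometry: E[(int f dB)^2] = int f^2 dt
= 3^2 * 1.7700
= 9 * 1.7700 = 15.9300

15.9300


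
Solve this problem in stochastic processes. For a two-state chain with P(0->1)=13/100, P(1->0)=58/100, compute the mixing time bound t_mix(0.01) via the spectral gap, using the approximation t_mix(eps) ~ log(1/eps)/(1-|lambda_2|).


lambda_2 = |1 - p01 - p10| = |1 - 0.1300 - 0.5800| = 0.2900
t_mix ~ log(1/eps)/(1 - |lambda_2|)
= log(100)/(1 - 0.2900) = 4.6052/0.7100
= 6.4862

6.4862


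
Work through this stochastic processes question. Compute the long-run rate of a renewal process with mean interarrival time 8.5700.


Long-run renewal rate = 1/E(X)
= 1/8.5700
= 0.1167

0.1167


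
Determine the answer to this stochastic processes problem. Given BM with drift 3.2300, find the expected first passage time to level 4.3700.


Expected first passage time = a/mu
= 4.3700/3.2300
= 1.3529

1.3529


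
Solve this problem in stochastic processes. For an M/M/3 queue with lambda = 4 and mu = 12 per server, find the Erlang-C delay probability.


a = lambda/mu = 0.3333
rho = a/c = 0.1111
Erlang-C formula applied:
C(c,a) = 0.0050

0.0050


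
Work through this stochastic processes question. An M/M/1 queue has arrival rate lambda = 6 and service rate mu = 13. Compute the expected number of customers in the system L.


rho = 6/13 = 0.4615
L = rho/(1-rho)
= 0.4615/0.5385
= 0.8571

0.8571


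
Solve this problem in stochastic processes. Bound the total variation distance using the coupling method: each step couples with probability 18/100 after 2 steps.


TV distance bound <= (1-delta)^n
= (1 - 0.1800)^2
= 0.8200^2
= 0.6724

0.6724


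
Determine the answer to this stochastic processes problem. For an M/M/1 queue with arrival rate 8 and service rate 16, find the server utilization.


rho = lambda/mu
= 8/16
= 0.5000

0.5000


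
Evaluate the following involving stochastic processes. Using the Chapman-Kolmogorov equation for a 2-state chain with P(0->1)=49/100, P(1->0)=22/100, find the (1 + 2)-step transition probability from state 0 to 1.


P^3 = P^1 * P^2
Computing via matrix multiplication of the transition matrix.
Entry (0,1) of P^3 = 0.6733

0.6733


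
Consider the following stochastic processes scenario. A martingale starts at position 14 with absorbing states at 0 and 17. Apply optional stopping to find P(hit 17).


By optional stopping theorem: E(M at tau) = M(0) = 14
P(hit 17)*17 + P(hit 0)*0 = 14
P(hit 17) = (14 - 0)/(17 - 0) = 14/17 = 0.8235

0.8235


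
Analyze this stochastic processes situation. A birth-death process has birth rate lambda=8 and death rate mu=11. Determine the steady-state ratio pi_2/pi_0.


For birth-death process, pi_n/pi_0 = (lambda/mu)^n
= (8/11)^2
= 0.5289

0.5289


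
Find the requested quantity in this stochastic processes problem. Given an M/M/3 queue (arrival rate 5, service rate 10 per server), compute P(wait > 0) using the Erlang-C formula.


a = lambda/mu = 0.5000
rho = a/c = 0.1667
Erlang-C formula applied:
C(c,a) = 0.0152

0.0152


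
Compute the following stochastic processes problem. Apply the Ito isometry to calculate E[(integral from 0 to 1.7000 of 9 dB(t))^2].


By Ito isometry: E[(int f dB)^2] = int f^2 dt
= 9^2 * 1.7000
= 81 * 1.7000 = 137.7000

137.7000


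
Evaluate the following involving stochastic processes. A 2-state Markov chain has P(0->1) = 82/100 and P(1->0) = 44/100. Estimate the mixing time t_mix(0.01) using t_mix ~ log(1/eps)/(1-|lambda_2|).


lambda_2 = |1 - p01 - p10| = |1 - 0.8200 - 0.4400| = 0.2600
t_mix ~ log(1/eps)/(1 - |lambda_2|)
= log(100)/(1 - 0.2600) = 4.6052/0.7400
= 6.2232

6.2232


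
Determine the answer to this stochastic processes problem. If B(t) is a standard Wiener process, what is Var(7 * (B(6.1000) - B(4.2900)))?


Var(alpha*(B(t)-B(s))) = alpha^2 * (t-s)
= 7^2 * (6.1000 - 4.2900)
= 49 * 1.8100
= 88.6900

88.6900


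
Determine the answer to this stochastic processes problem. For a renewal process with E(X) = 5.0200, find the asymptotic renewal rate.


Long-run renewal rate = 1/E(X)
= 1/5.0200
= 0.1992

0.1992


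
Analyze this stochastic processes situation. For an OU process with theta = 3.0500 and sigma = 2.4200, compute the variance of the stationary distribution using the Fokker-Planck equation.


Stationary variance = sigma^2 / (2*theta)
= 2.4200^2 / (2*3.0500)
= 5.8564 / 6.1000
= 0.9601

0.9601


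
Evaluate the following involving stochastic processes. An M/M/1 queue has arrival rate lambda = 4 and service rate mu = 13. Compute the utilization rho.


rho = lambda/mu
= 4/13
= 0.3077

0.3077


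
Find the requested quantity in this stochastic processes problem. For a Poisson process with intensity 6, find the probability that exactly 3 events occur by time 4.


P(N(t)=k) = (lambda*t)^k * exp(-lambda*t) / k!
lambda*t = 24
= 24^3 * exp(-24) / 3!
= 13824 * 3.7751e-11 / 6
= 8.6979e-08

8.6979e-08


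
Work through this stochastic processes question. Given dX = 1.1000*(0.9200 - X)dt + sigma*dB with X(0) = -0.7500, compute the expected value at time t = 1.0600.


E[X(t)] = mu + (X(0) - mu)*exp(-theta*t)
= 0.9200 + (-0.7500 - 0.9200)*exp(-1.1000*1.0600)
= 0.9200 + -1.6700 * 0.3116
= 0.3996

0.3996


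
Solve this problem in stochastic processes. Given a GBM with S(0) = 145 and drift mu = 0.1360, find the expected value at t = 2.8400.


E[S(t)] = S(0) * exp(mu * t)
= 145 * exp(0.1360 * 2.8400)
= 145 * 1.4714
= 213.3585

213.3585


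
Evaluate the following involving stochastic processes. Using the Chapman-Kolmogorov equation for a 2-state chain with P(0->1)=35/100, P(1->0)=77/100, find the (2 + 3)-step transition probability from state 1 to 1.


P^5 = P^2 * P^3
Computing via matrix multiplication of the transition matrix.
Entry (1,1) of P^5 = 0.3125

0.3125


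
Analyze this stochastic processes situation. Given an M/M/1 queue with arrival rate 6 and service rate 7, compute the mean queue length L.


rho = 6/7 = 0.8571
L = rho/(1-rho)
= 0.8571/0.1429
= 6.0000

6.0000


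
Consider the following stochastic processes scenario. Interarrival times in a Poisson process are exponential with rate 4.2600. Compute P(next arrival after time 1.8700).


P(X > t) = exp(-lambda * t)
= exp(-4.2600 * 1.8700)
= exp(-7.9662) = 3.4700e-04

3.4700e-04


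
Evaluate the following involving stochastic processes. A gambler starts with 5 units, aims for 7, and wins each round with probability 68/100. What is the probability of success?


Gambler's ruin formula:
r = q/p = 0.3200/0.6800 = 0.4706
P(win) = (1 - r^i)/(1 - r^N)
= (1 - 0.4706^5)/(1 - 0.4706^7)
= 0.9819

0.9819


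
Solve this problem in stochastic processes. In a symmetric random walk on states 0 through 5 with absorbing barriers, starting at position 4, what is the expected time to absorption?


For symmetric RW on 0,...,N with absorbing barriers, E(i) = i*(N-i)
E(4) = 4 * 1 = 4

4


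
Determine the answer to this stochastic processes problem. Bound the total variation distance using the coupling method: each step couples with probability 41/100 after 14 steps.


TV distance bound <= (1-delta)^n
= (1 - 0.4100)^14
= 0.5900^14
= 6.1934e-04

6.1934e-04


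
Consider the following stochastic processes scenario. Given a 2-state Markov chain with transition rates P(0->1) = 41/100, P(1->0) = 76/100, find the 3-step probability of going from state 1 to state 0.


Computing P^3 by matrix multiplication.
P = [[0.5900, 0.4100], [0.7600, 0.2400]]
After raising P to the power 3:
P^3(1,0) = 0.6528

0.6528


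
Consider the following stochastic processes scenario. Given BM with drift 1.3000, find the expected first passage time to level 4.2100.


Expected first passage time = a/mu
= 4.2100/1.3000
= 3.2385

3.2385


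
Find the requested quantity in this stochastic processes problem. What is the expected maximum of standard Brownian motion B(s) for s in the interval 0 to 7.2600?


E(max B(s)) = sqrt(2t/pi)
= sqrt(2*7.2600/pi)
= sqrt(4.6219)
= 2.1499

2.1499


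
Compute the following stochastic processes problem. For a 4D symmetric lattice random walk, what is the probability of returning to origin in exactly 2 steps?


P(return in 2 steps) = P(reverse first step) = 1/(2d)
= 1/8
= 0.1250

0.1250


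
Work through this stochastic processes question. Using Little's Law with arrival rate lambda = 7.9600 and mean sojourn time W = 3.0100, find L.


Little's Law: L = lambda * W
= 7.9600 * 3.0100
= 23.9596

23.9596


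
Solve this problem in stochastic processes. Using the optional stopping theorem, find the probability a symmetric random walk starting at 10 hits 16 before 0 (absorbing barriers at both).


By optional stopping theorem: E(M at tau) = M(0) = 10
P(hit 16)*16 + P(hit 0)*0 = 10
P(hit 16) = (10 - 0)/(16 - 0) = 5/8 = 0.6250

0.6250


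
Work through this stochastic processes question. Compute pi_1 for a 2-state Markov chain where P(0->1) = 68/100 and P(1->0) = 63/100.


Stationary distribution: pi_0 = p10/(p01+p10), pi_1 = p01/(p01+p10)
p01 = 0.6800, p10 = 0.6300
pi_1 = 0.5191

0.5191


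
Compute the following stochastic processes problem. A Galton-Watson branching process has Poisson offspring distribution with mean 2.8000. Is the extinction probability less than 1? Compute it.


Since mu = 2.8000 > 1, extinction prob q < 1.
Solve s = exp(mu*(s-1)) iteratively.
q = 0.0750

0.0750


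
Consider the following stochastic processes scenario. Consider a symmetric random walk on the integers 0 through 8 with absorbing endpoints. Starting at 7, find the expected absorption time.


For symmetric RW on 0,...,N with absorbing barriers, E(i) = i*(N-i)
E(7) = 7 * 1 = 7

7


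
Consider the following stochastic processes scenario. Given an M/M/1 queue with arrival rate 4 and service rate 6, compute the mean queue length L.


rho = 4/6 = 0.6667
L = rho/(1-rho)
= 0.6667/0.3333
= 2.0000

2.0000


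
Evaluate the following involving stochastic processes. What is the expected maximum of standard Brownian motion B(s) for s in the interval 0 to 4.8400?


E(max B(s)) = sqrt(2t/pi)
= sqrt(2*4.8400/pi)
= sqrt(3.0812)
= 1.7553

1.7553


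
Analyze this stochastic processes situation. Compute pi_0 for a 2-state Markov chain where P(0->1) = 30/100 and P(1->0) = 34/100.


Stationary distribution: pi_0 = p10/(p01+p10), pi_1 = p01/(p01+p10)
p01 = 0.3000, p10 = 0.3400
pi_0 = 0.5312

0.5312


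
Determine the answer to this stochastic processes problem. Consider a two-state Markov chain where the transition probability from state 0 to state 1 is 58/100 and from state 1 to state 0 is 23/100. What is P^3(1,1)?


Computing P^3 by matrix multiplication.
P = [[0.4200, 0.5800], [0.2300, 0.7700]]
After raising P to the power 3:
P^3(1,1) = 0.7180

0.7180


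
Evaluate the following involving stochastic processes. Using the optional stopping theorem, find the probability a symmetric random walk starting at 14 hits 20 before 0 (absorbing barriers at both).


By optional stopping theorem: E(M at tau) = M(0) = 14
P(hit 20)*20 + P(hit 0)*0 = 14
P(hit 20) = (14 - 0)/(20 - 0) = 7/10 = 0.7000

0.7000


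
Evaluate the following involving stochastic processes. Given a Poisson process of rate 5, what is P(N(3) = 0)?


P(N(t)=k) = (lambda*t)^k * exp(-lambda*t) / k!
lambda*t = 15
= 15^0 * exp(-15) / 0!
= 1 * 3.0590e-07 / 1
= 3.0590e-07

3.0590e-07


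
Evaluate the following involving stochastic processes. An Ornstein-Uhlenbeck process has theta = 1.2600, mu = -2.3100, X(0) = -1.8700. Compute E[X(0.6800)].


E[X(t)] = mu + (X(0) - mu)*exp(-theta*t)
= -2.3100 + (-1.8700 - -2.3100)*exp(-1.2600*0.6800)
= -2.3100 + 0.4400 * 0.4245
= -2.1232

-2.1232


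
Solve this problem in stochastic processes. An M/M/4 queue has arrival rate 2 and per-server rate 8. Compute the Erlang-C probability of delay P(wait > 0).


a = lambda/mu = 0.2500
rho = a/c = 0.0625
Erlang-C formula applied:
C(c,a) = 1.3521e-04

1.3521e-04


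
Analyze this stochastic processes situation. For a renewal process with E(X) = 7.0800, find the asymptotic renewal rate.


Long-run renewal rate = 1/E(X)
= 1/7.0800
= 0.1412

0.1412


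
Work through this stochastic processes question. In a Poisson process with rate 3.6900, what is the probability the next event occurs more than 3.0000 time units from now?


P(X > t) = exp(-lambda * t)
= exp(-3.6900 * 3.0000)
= exp(-11.0700) = 1.5573e-05

1.5573e-05


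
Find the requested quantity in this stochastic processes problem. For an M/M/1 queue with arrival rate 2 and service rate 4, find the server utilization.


rho = lambda/mu
= 2/4
= 0.5000

0.5000


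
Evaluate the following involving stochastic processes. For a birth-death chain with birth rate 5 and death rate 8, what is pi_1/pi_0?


For birth-death process, pi_n/pi_0 = (lambda/mu)^n
= (5/8)^1
= 0.6250

0.6250


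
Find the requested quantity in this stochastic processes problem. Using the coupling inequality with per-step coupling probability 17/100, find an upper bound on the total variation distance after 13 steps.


TV distance bound <= (1-delta)^n
= (1 - 0.1700)^13
= 0.8300^13
= 0.0887

0.0887


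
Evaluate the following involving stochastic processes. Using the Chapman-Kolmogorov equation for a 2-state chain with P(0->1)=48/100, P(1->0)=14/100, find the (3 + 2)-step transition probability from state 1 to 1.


P^5 = P^3 * P^2
Computing via matrix multiplication of the transition matrix.
Entry (1,1) of P^5 = 0.7760

0.7760


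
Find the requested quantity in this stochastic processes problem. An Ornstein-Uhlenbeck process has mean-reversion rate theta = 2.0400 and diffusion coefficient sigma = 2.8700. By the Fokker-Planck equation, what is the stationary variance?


Stationary variance = sigma^2 / (2*theta)
= 2.8700^2 / (2*2.0400)
= 8.2369 / 4.0800
= 2.0188

2.0188
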